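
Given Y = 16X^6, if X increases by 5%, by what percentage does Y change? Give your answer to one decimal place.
34.0%

For Y = 16X^6:
If X → X(1 + 0.05)
Then Y → Y · (1 + 0.05)^6
     ≈ Y · 1.3401

Percentage change = ((1 + 0.05)^6 − 1) × 100% ≈ 34.0%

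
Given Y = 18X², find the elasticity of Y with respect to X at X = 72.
Elasticity = 2

Elasticity = (dY/dX) · (X/Y)

dY/dX = 36·X
At X = 72: dY/dX = 2592, Y = 93312

Elasticity = 2592 · (72 / 93312) = 2

Interpretation: for a small percentage change in X, the percentage change in Y is approximately 2.00 times as large.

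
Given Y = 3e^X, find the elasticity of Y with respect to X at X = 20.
Elasticity = 20

Elasticity = (dY/dX) · (X/Y)

dY/dX = 3·e^X
At X = 20: dY/dX = 3·e^20, Y = 3·e^20

Elasticity = (3·e^20) · (20 / (3·e^20)) = 20

Interpretation: for a small percentage change in X, the percentage change in Y is approximately 20.00 times as large.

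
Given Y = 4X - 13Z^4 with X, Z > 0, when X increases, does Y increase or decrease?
Y increases

Taking the partial derivative:
∂Y/∂X = 4

∂Y/∂X = 4 > 0 (assuming positive values)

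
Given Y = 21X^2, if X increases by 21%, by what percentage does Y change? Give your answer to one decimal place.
46.4%

For Y = 21X^2:
If X → X(1 + 0.21)
Then Y → Y · (1 + 0.21)^2
     = Y · 1.4641

Percentage change = ((1 + 0.21)^2 − 1) × 100% ≈ 46.4%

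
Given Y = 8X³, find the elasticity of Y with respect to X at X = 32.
Elasticity = 3

Elasticity = (dY/dX) · (X/Y)

dY/dX = 24·X²
At X = 32: dY/dX = 24576, Y = 262144

Elasticity = 24576 · (32 / 262144) = 3

Interpretation: for a small percentage change in X, the percentage change in Y is approximately 3.00 times as large.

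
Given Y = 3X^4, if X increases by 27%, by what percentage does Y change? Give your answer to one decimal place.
160.1%

For Y = 3X^4:
If X → X(1 + 0.27)
Then Y → Y · (1 + 0.27)^4
     ≈ Y · 2.6014

Percentage change = ((1 + 0.27)^4 − 1) × 100% ≈ 160.1%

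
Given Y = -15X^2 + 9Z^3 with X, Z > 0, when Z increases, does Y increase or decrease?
Y increases

Taking the partial derivative:
∂Y/∂Z = 27Z^2

∂Y/∂Z = 27Z^2 > 0 (assuming positive values)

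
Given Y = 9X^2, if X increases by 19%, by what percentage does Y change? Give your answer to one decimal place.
41.6%

For Y = 9X^2:
If X → X(1 + 0.19)
Then Y → Y · (1 + 0.19)^2
     = Y · 1.4161

Percentage change = ((1 + 0.19)^2 − 1) × 100% ≈ 41.6%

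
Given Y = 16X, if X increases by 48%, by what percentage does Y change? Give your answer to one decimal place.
48.0%

For Y = 16X:
If X → X(1 + 0.48)
Then Y → Y · (1 + 0.48)^1
     = Y · 1.4800

Percentage change = ((1 + 0.48)^1 − 1) × 100% = 48.0%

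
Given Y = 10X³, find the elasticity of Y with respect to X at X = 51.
Elasticity = 3

Elasticity = (dY/dX) · (X/Y)

dY/dX = 30·X²
At X = 51: dY/dX = 78030, Y = 1326510

Elasticity = 78030 · (51 / 1326510) = 3

Interpretation: for a small percentage change in X, the percentage change in Y is approximately 3.00 times as large.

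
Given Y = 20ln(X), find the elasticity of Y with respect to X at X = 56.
Elasticity = 1/ln(56) ≈ 0.2484

Elasticity = (dY/dX) · (X/Y)

dY/dX = 20/X
At X = 56: dY/dX = 5/14, Y = 20·ln(56)

Elasticity = (5/14) · (56 / (20·ln(56))) = 1/ln(56) ≈ 0.2484

Interpretation: for a small percentage change in X, the percentage change in Y is approximately 0.25 times as large.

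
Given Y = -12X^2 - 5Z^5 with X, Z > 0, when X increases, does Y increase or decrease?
Y decreases

Taking the partial derivative:
∂Y/∂X = -24X

∂Y/∂X = -24X < 0 (assuming positive values)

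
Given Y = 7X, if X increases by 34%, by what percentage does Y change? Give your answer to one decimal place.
34.0%

For Y = 7X:
If X → X(1 + 0.34)
Then Y → Y · (1 + 0.34)^1
     = Y · 1.3400

Percentage change = ((1 + 0.34)^1 − 1) × 100% = 34.0%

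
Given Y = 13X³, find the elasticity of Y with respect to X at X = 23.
Elasticity = 3

Elasticity = (dY/dX) · (X/Y)

dY/dX = 39·X²
At X = 23: dY/dX = 20631, Y = 158171

Elasticity = 20631 · (23 / 158171) = 3

Interpretation: for a small percentage change in X, the percentage change in Y is approximately 3.00 times as large.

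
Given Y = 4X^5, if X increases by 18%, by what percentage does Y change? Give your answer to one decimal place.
128.8%

For Y = 4X^5:
If X → X(1 + 0.18)
Then Y → Y · (1 + 0.18)^5
     ≈ Y · 2.2878

Percentage change = ((1 + 0.18)^5 − 1) × 100% ≈ 128.8%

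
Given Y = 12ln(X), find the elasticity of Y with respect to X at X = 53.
Elasticity = 1/ln(53) ≈ 0.2519

Elasticity = (dY/dX) · (X/Y)

dY/dX = 12/X
At X = 53: dY/dX = 12/53, Y = 12·ln(53)

Elasticity = (12/53) · (53 / (12·ln(53))) = 1/ln(53) ≈ 0.2519

Interpretation: for a small percentage change in X, the percentage change in Y is approximately 0.25 times as large.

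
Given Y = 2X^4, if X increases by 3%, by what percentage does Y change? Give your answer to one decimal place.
12.6%

For Y = 2X^4:
If X → X(1 + 0.03)
Then Y → Y · (1 + 0.03)^4
     ≈ Y · 1.1255

Percentage change = ((1 + 0.03)^4 − 1) × 100% ≈ 12.6%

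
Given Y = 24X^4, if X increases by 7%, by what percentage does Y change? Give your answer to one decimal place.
31.1%

For Y = 24X^4:
If X → X(1 + 0.07)
Then Y → Y · (1 + 0.07)^4
     ≈ Y · 1.3108

Percentage change = ((1 + 0.07)^4 − 1) × 100% ≈ 31.1%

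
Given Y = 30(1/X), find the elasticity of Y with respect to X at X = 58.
Elasticity = -1

Elasticity = (dY/dX) · (X/Y)

dY/dX = -30/X²
At X = 58: dY/dX = -15/1682, Y = 15/29

Elasticity = (-15/1682) · (58 / (15/29)) = -1

Interpretation: for a small percentage change in X, the percentage change in Y is approximately -1.00 times as large.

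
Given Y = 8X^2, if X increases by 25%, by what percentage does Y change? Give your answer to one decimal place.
56.3%

For Y = 8X^2:
If X → X(1 + 0.25)
Then Y → Y · (1 + 0.25)^2
     = Y · 1.5625

Percentage change = ((1 + 0.25)^2 − 1) × 100% ≈ 56.3%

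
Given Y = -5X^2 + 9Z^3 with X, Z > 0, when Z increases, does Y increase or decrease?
Y increases

Taking the partial derivative:
∂Y/∂Z = 27Z^2

∂Y/∂Z = 27Z^2 > 0 (assuming positive values)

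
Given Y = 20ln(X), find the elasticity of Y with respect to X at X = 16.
Elasticity = 1/ln(16) ≈ 0.3607

Elasticity = (dY/dX) · (X/Y)

dY/dX = 20/X
At X = 16: dY/dX = 5/4, Y = 20·ln(16)

Elasticity = (5/4) · (16 / (20·ln(16))) = 1/ln(16) ≈ 0.3607

Interpretation: for a small percentage change in X, the percentage change in Y is approximately 0.36 times as large.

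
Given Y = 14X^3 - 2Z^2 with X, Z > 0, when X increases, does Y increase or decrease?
Y increases

Taking the partial derivative:
∂Y/∂X = 42X^2

∂Y/∂X = 42X^2 > 0 (assuming positive values)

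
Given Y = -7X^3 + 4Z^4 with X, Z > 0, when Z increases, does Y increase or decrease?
Y increases

Taking the partial derivative:
∂Y/∂Z = 16Z^3

∂Y/∂Z = 16Z^3 > 0 (assuming positive values)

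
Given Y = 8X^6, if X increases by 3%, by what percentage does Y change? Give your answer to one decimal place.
19.4%

For Y = 8X^6:
If X → X(1 + 0.03)
Then Y → Y · (1 + 0.03)^6
     ≈ Y · 1.1941

Percentage change = ((1 + 0.03)^6 − 1) × 100% ≈ 19.4%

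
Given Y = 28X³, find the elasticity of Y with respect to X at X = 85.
Elasticity = 3

Elasticity = (dY/dX) · (X/Y)

dY/dX = 84·X²
At X = 85: dY/dX = 606900, Y = 17195500

Elasticity = 606900 · (85 / 17195500) = 3

Interpretation: for a small percentage change in X, the percentage change in Y is approximately 3.00 times as large.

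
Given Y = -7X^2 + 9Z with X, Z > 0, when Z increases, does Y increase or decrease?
Y increases

Taking the partial derivative:
∂Y/∂Z = 9

∂Y/∂Z = 9 > 0 (assuming positive values)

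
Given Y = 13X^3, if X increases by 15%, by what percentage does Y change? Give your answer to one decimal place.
52.1%

For Y = 13X^3:
If X → X(1 + 0.15)
Then Y → Y · (1 + 0.15)^3
     ≈ Y · 1.5209

Percentage change = ((1 + 0.15)^3 − 1) × 100% ≈ 52.1%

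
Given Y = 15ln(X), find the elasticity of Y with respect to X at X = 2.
Elasticity = 1/ln(2) ≈ 1.4427

Elasticity = (dY/dX) · (X/Y)

dY/dX = 15/X
At X = 2: dY/dX = 15/2, Y = 15·ln(2)

Elasticity = (15/2) · (2 / (15·ln(2))) = 1/ln(2) ≈ 1.4427

Interpretation: for a small percentage change in X, the percentage change in Y is approximately 1.44 times as large.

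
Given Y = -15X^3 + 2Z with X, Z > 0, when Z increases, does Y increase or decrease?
Y increases

Taking the partial derivative:
∂Y/∂Z = 2

∂Y/∂Z = 2 > 0 (assuming positive values)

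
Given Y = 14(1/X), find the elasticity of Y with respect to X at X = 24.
Elasticity = -1

Elasticity = (dY/dX) · (X/Y)

dY/dX = -14/X²
At X = 24: dY/dX = -7/288, Y = 7/12

Elasticity = (-7/288) · (24 / (7/12)) = -1

Interpretation: for a small percentage change in X, the percentage change in Y is approximately -1.00 times as large.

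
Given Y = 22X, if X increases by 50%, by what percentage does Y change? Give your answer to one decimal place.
50.0%

For Y = 22X:
If X → X(1 + 0.5)
Then Y → Y · (1 + 0.5)^1
     = Y · 1.5000

Percentage change = ((1 + 0.5)^1 − 1) × 100% = 50.0%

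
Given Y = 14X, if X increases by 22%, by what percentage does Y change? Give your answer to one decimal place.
22.0%

For Y = 14X:
If X → X(1 + 0.22)
Then Y → Y · (1 + 0.22)^1
     = Y · 1.2200

Percentage change = ((1 + 0.22)^1 − 1) × 100% = 22.0%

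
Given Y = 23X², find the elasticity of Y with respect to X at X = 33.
Elasticity = 2

Elasticity = (dY/dX) · (X/Y)

dY/dX = 46·X
At X = 33: dY/dX = 1518, Y = 25047

Elasticity = 1518 · (33 / 25047) = 2

Interpretation: for a small percentage change in X, the percentage change in Y is approximately 2.00 times as large.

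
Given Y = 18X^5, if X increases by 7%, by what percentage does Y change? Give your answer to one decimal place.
40.3%

For Y = 18X^5:
If X → X(1 + 0.07)
Then Y → Y · (1 + 0.07)^5
     ≈ Y · 1.4026

Percentage change = ((1 + 0.07)^5 − 1) × 100% ≈ 40.3%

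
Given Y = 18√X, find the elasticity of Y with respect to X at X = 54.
Elasticity = 1/2

Elasticity = (dY/dX) · (X/Y)

dY/dX = 9/√X
At X = 54: dY/dX = √6/2, Y = 54·√6

Elasticity = (√6/2) · (54 / (54·√6)) = 1/2

Interpretation: for a small percentage change in X, the percentage change in Y is approximately 0.50 times as large.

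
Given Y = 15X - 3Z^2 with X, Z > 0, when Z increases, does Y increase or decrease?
Y decreases

Taking the partial derivative:
∂Y/∂Z = -6Z

∂Y/∂Z = -6Z < 0 (assuming positive values)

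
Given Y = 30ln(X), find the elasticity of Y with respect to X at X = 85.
Elasticity = 1/ln(85) ≈ 0.2251

Elasticity = (dY/dX) · (X/Y)

dY/dX = 30/X
At X = 85: dY/dX = 6/17, Y = 30·ln(85)

Elasticity = (6/17) · (85 / (30·ln(85))) = 1/ln(85) ≈ 0.2251

Interpretation: for a small percentage change in X, the percentage change in Y is approximately 0.23 times as large.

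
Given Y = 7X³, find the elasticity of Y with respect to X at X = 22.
Elasticity = 3

Elasticity = (dY/dX) · (X/Y)

dY/dX = 21·X²
At X = 22: dY/dX = 10164, Y = 74536

Elasticity = 10164 · (22 / 74536) = 3

Interpretation: for a small percentage change in X, the percentage change in Y is approximately 3.00 times as large.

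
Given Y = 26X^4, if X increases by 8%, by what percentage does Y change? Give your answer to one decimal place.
36.0%

For Y = 26X^4:
If X → X(1 + 0.08)
Then Y → Y · (1 + 0.08)^4
     ≈ Y · 1.3605

Percentage change = ((1 + 0.08)^4 − 1) × 100% ≈ 36.0%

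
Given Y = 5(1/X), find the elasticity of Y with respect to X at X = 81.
Elasticity = -1

Elasticity = (dY/dX) · (X/Y)

dY/dX = -5/X²
At X = 81: dY/dX = -5/6561, Y = 5/81

Elasticity = (-5/6561) · (81 / (5/81)) = -1

Interpretation: for a small percentage change in X, the percentage change in Y is approximately -1.00 times as large.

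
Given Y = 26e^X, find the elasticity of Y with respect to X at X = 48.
Elasticity = 48

Elasticity = (dY/dX) · (X/Y)

dY/dX = 26·e^X
At X = 48: dY/dX = 26·e^48, Y = 26·e^48

Elasticity = (26·e^48) · (48 / (26·e^48)) = 48

Interpretation: for a small percentage change in X, the percentage change in Y is approximately 48.00 times as large.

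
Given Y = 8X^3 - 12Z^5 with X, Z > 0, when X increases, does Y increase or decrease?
Y increases

Taking the partial derivative:
∂Y/∂X = 24X^2

∂Y/∂X = 24X^2 > 0 (assuming positive values)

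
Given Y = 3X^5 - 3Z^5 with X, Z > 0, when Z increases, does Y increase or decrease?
Y decreases

Taking the partial derivative:
∂Y/∂Z = -15Z^4

∂Y/∂Z = -15Z^4 < 0 (assuming positive values)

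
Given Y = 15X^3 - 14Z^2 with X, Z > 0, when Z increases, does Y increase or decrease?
Y decreases

Taking the partial derivative:
∂Y/∂Z = -28Z

∂Y/∂Z = -28Z < 0 (assuming positive values)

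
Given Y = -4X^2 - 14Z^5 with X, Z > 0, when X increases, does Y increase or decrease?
Y decreases

Taking the partial derivative:
∂Y/∂X = -8X

∂Y/∂X = -8X < 0 (assuming positive values)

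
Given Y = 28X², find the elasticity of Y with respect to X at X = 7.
Elasticity = 2

Elasticity = (dY/dX) · (X/Y)

dY/dX = 56·X
At X = 7: dY/dX = 392, Y = 1372

Elasticity = 392 · (7 / 1372) = 2

Interpretation: for a small percentage change in X, the percentage change in Y is approximately 2.00 times as large.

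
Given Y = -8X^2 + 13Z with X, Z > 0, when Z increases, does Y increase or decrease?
Y increases

Taking the partial derivative:
∂Y/∂Z = 13

∂Y/∂Z = 13 > 0 (assuming positive values)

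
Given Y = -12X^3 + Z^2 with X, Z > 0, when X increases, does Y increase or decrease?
Y decreases

Taking the partial derivative:
∂Y/∂X = -36X^2

∂Y/∂X = -36X^2 < 0 (assuming positive values)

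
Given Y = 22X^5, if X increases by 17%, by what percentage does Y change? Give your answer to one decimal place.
119.2%

For Y = 22X^5:
If X → X(1 + 0.17)
Then Y → Y · (1 + 0.17)^5
     ≈ Y · 2.1924

Percentage change = ((1 + 0.17)^5 − 1) × 100% ≈ 119.2%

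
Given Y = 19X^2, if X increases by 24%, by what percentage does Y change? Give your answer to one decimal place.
53.8%

For Y = 19X^2:
If X → X(1 + 0.24)
Then Y → Y · (1 + 0.24)^2
     = Y · 1.5376

Percentage change = ((1 + 0.24)^2 − 1) × 100% ≈ 53.8%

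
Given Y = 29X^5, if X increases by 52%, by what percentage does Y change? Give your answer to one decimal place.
711.4%

For Y = 29X^5:
If X → X(1 + 0.52)
Then Y → Y · (1 + 0.52)^5
     ≈ Y · 8.1137

Percentage change = ((1 + 0.52)^5 − 1) × 100% ≈ 711.4%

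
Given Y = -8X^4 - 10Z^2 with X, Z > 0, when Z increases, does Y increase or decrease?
Y decreases

Taking the partial derivative:
∂Y/∂Z = -20Z

∂Y/∂Z = -20Z < 0 (assuming positive values)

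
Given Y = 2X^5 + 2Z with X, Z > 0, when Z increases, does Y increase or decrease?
Y increases

Taking the partial derivative:
∂Y/∂Z = 2

∂Y/∂Z = 2 > 0 (assuming positive values)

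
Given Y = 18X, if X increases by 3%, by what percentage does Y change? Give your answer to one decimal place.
3.0%

For Y = 18X:
If X → X(1 + 0.03)
Then Y → Y · (1 + 0.03)^1
     = Y · 1.0300

Percentage change = ((1 + 0.03)^1 − 1) × 100% = 3.0%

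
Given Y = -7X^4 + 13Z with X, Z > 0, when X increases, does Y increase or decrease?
Y decreases

Taking the partial derivative:
∂Y/∂X = -28X^3

∂Y/∂X = -28X^3 < 0 (assuming positive values)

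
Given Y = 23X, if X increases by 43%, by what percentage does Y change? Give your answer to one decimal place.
43.0%

For Y = 23X:
If X → X(1 + 0.43)
Then Y → Y · (1 + 0.43)^1
     = Y · 1.4300

Percentage change = ((1 + 0.43)^1 − 1) × 100% = 43.0%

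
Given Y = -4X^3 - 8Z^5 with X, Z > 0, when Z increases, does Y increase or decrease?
Y decreases

Taking the partial derivative:
∂Y/∂Z = -40Z^4

∂Y/∂Z = -40Z^4 < 0 (assuming positive values)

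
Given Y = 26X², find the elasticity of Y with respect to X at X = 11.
Elasticity = 2

Elasticity = (dY/dX) · (X/Y)

dY/dX = 52·X
At X = 11: dY/dX = 572, Y = 3146

Elasticity = 572 · (11 / 3146) = 2

Interpretation: for a small percentage change in X, the percentage change in Y is approximately 2.00 times as large.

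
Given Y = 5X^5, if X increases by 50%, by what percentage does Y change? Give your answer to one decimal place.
659.4%

For Y = 5X^5:
If X → X(1 + 0.5)
Then Y → Y · (1 + 0.5)^5
     ≈ Y · 7.5938

Percentage change = ((1 + 0.5)^5 − 1) × 100% ≈ 659.4%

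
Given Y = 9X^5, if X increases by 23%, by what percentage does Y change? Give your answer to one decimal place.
181.5%

For Y = 9X^5:
If X → X(1 + 0.23)
Then Y → Y · (1 + 0.23)^5
     ≈ Y · 2.8153

Percentage change = ((1 + 0.23)^5 − 1) × 100% ≈ 181.5%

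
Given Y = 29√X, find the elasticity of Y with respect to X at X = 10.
Elasticity = 1/2

Elasticity = (dY/dX) · (X/Y)

dY/dX = 29/(2·√X)
At X = 10: dY/dX = 29·√10/20, Y = 29·√10

Elasticity = (29·√10/20) · (10 / (29·√10)) = 1/2

Interpretation: for a small percentage change in X, the percentage change in Y is approximately 0.50 times as large.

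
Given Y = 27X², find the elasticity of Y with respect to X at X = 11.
Elasticity = 2

Elasticity = (dY/dX) · (X/Y)

dY/dX = 54·X
At X = 11: dY/dX = 594, Y = 3267

Elasticity = 594 · (11 / 3267) = 2

Interpretation: for a small percentage change in X, the percentage change in Y is approximately 2.00 times as large.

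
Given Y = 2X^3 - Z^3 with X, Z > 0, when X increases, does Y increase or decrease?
Y increases

Taking the partial derivative:
∂Y/∂X = 6X^2

∂Y/∂X = 6X^2 > 0 (assuming positive values)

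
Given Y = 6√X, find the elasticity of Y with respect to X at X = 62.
Elasticity = 1/2

Elasticity = (dY/dX) · (X/Y)

dY/dX = 3/√X
At X = 62: dY/dX = 3·√62/62, Y = 6·√62

Elasticity = (3·√62/62) · (62 / (6·√62)) = 1/2

Interpretation: for a small percentage change in X, the percentage change in Y is approximately 0.50 times as large.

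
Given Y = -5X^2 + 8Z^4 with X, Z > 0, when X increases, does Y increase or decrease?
Y decreases

Taking the partial derivative:
∂Y/∂X = -10X

∂Y/∂X = -10X < 0 (assuming positive values)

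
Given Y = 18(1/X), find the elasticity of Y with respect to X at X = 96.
Elasticity = -1

Elasticity = (dY/dX) · (X/Y)

dY/dX = -18/X²
At X = 96: dY/dX = -1/512, Y = 3/16

Elasticity = (-1/512) · (96 / (3/16)) = -1

Interpretation: for a small percentage change in X, the percentage change in Y is approximately -1.00 times as large.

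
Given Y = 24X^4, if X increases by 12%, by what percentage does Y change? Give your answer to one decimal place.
57.4%

For Y = 24X^4:
If X → X(1 + 0.12)
Then Y → Y · (1 + 0.12)^4
     ≈ Y · 1.5735

Percentage change = ((1 + 0.12)^4 − 1) × 100% ≈ 57.4%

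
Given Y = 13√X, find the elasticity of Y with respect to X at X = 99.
Elasticity = 1/2

Elasticity = (dY/dX) · (X/Y)

dY/dX = 13/(2·√X)
At X = 99: dY/dX = 13·√11/66, Y = 39·√11

Elasticity = (13·√11/66) · (99 / (39·√11)) = 1/2

Interpretation: for a small percentage change in X, the percentage change in Y is approximately 0.50 times as large.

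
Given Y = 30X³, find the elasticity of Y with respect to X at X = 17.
Elasticity = 3

Elasticity = (dY/dX) · (X/Y)

dY/dX = 90·X²
At X = 17: dY/dX = 26010, Y = 147390

Elasticity = 26010 · (17 / 147390) = 3

Interpretation: for a small percentage change in X, the percentage change in Y is approximately 3.00 times as large.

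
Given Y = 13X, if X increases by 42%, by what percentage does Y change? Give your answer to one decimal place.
42.0%

For Y = 13X:
If X → X(1 + 0.42)
Then Y → Y · (1 + 0.42)^1
     = Y · 1.4200

Percentage change = ((1 + 0.42)^1 − 1) × 100% = 42.0%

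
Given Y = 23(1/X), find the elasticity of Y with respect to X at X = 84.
Elasticity = -1

Elasticity = (dY/dX) · (X/Y)

dY/dX = -23/X²
At X = 84: dY/dX = -23/7056, Y = 23/84

Elasticity = (-23/7056) · (84 / (23/84)) = -1

Interpretation: for a small percentage change in X, the percentage change in Y is approximately -1.00 times as large.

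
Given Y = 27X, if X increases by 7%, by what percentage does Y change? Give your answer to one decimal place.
7.0%

For Y = 27X:
If X → X(1 + 0.07)
Then Y → Y · (1 + 0.07)^1
     = Y · 1.0700

Percentage change = ((1 + 0.07)^1 − 1) × 100% = 7.0%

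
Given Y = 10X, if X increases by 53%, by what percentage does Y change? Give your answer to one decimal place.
53.0%

For Y = 10X:
If X → X(1 + 0.53)
Then Y → Y · (1 + 0.53)^1
     = Y · 1.5300

Percentage change = ((1 + 0.53)^1 − 1) × 100% = 53.0%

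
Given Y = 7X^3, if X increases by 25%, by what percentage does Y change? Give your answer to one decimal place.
95.3%

For Y = 7X^3:
If X → X(1 + 0.25)
Then Y → Y · (1 + 0.25)^3
     ≈ Y · 1.9531

Percentage change = ((1 + 0.25)^3 − 1) × 100% ≈ 95.3%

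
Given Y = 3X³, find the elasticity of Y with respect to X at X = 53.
Elasticity = 3

Elasticity = (dY/dX) · (X/Y)

dY/dX = 9·X²
At X = 53: dY/dX = 25281, Y = 446631

Elasticity = 25281 · (53 / 446631) = 3

Interpretation: for a small percentage change in X, the percentage change in Y is approximately 3.00 times as large.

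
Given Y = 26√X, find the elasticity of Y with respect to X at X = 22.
Elasticity = 1/2

Elasticity = (dY/dX) · (X/Y)

dY/dX = 13/√X
At X = 22: dY/dX = 13·√22/22, Y = 26·√22

Elasticity = (13·√22/22) · (22 / (26·√22)) = 1/2

Interpretation: for a small percentage change in X, the percentage change in Y is approximately 0.50 times as large.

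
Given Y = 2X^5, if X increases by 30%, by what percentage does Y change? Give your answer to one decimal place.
271.3%

For Y = 2X^5:
If X → X(1 + 0.3)
Then Y → Y · (1 + 0.3)^5
     ≈ Y · 3.7129

Percentage change = ((1 + 0.3)^5 − 1) × 100% ≈ 271.3%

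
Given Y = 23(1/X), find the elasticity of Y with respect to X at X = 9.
Elasticity = -1

Elasticity = (dY/dX) · (X/Y)

dY/dX = -23/X²
At X = 9: dY/dX = -23/81, Y = 23/9

Elasticity = (-23/81) · (9 / (23/9)) = -1

Interpretation: for a small percentage change in X, the percentage change in Y is approximately -1.00 times as large.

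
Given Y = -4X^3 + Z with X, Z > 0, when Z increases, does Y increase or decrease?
Y increases

Taking the partial derivative:
∂Y/∂Z = 1

∂Y/∂Z = 1 > 0 (assuming positive values)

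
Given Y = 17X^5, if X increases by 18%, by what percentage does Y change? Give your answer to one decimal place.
128.8%

For Y = 17X^5:
If X → X(1 + 0.18)
Then Y → Y · (1 + 0.18)^5
     ≈ Y · 2.2878

Percentage change = ((1 + 0.18)^5 − 1) × 100% ≈ 128.8%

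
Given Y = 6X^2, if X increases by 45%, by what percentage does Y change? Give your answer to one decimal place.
110.3%

For Y = 6X^2:
If X → X(1 + 0.45)
Then Y → Y · (1 + 0.45)^2
     = Y · 2.1025

Percentage change = ((1 + 0.45)^2 − 1) × 100% ≈ 110.3%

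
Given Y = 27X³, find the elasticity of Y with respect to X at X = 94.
Elasticity = 3

Elasticity = (dY/dX) · (X/Y)

dY/dX = 81·X²
At X = 94: dY/dX = 715716, Y = 22425768

Elasticity = 715716 · (94 / 22425768) = 3

Interpretation: for a small percentage change in X, the percentage change in Y is approximately 3.00 times as large.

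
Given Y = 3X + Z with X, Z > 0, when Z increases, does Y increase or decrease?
Y increases

Taking the partial derivative:
∂Y/∂Z = 1

∂Y/∂Z = 1 > 0 (assuming positive values)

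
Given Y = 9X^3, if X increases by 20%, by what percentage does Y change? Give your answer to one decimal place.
72.8%

For Y = 9X^3:
If X → X(1 + 0.2)
Then Y → Y · (1 + 0.2)^3
     = Y · 1.7280

Percentage change = ((1 + 0.2)^3 − 1) × 100% = 72.8%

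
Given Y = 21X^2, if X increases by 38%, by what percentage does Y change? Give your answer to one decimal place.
90.4%

For Y = 21X^2:
If X → X(1 + 0.38)
Then Y → Y · (1 + 0.38)^2
     = Y · 1.9044

Percentage change = ((1 + 0.38)^2 − 1) × 100% ≈ 90.4%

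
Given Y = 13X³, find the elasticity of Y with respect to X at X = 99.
Elasticity = 3

Elasticity = (dY/dX) · (X/Y)

dY/dX = 39·X²
At X = 99: dY/dX = 382239, Y = 12613887

Elasticity = 382239 · (99 / 12613887) = 3

Interpretation: for a small percentage change in X, the percentage change in Y is approximately 3.00 times as large.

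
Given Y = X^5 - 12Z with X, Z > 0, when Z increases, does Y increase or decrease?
Y decreases

Taking the partial derivative:
∂Y/∂Z = -12

∂Y/∂Z = -12 < 0 (assuming positive values)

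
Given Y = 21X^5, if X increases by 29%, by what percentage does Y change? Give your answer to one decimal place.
257.2%

For Y = 21X^5:
If X → X(1 + 0.29)
Then Y → Y · (1 + 0.29)^5
     ≈ Y · 3.5723

Percentage change = ((1 + 0.29)^5 − 1) × 100% ≈ 257.2%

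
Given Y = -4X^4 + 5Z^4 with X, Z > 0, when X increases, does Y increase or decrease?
Y decreases

Taking the partial derivative:
∂Y/∂X = -16X^3

∂Y/∂X = -16X^3 < 0 (assuming positive values)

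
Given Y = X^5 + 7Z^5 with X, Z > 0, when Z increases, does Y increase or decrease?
Y increases

Taking the partial derivative:
∂Y/∂Z = 35Z^4

∂Y/∂Z = 35Z^4 > 0 (assuming positive values)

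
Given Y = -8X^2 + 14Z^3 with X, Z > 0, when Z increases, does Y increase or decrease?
Y increases

Taking the partial derivative:
∂Y/∂Z = 42Z^2

∂Y/∂Z = 42Z^2 > 0 (assuming positive values)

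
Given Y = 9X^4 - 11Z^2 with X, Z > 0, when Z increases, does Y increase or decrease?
Y decreases

Taking the partial derivative:
∂Y/∂Z = -22Z

∂Y/∂Z = -22Z < 0 (assuming positive values)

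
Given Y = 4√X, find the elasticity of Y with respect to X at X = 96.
Elasticity = 1/2

Elasticity = (dY/dX) · (X/Y)

dY/dX = 2/√X
At X = 96: dY/dX = √6/12, Y = 16·√6

Elasticity = (√6/12) · (96 / (16·√6)) = 1/2

Interpretation: for a small percentage change in X, the percentage change in Y is approximately 0.50 times as large.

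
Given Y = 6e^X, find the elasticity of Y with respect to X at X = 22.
Elasticity = 22

Elasticity = (dY/dX) · (X/Y)

dY/dX = 6·e^X
At X = 22: dY/dX = 6·e^22, Y = 6·e^22

Elasticity = (6·e^22) · (22 / (6·e^22)) = 22

Interpretation: for a small percentage change in X, the percentage change in Y is approximately 22.00 times as large.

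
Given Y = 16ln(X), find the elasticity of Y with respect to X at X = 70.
Elasticity = 1/ln(70) ≈ 0.2354

Elasticity = (dY/dX) · (X/Y)

dY/dX = 16/X
At X = 70: dY/dX = 8/35, Y = 16·ln(70)

Elasticity = (8/35) · (70 / (16·ln(70))) = 1/ln(70) ≈ 0.2354

Interpretation: for a small percentage change in X, the percentage change in Y is approximately 0.24 times as large.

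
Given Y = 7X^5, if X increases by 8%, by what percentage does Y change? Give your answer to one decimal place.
46.9%

For Y = 7X^5:
If X → X(1 + 0.08)
Then Y → Y · (1 + 0.08)^5
     ≈ Y · 1.4693

Percentage change = ((1 + 0.08)^5 − 1) × 100% ≈ 46.9%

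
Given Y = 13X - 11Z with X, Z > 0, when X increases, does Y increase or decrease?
Y increases

Taking the partial derivative:
∂Y/∂X = 13

∂Y/∂X = 13 > 0 (assuming positive values)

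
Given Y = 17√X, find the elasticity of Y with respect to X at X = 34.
Elasticity = 1/2

Elasticity = (dY/dX) · (X/Y)

dY/dX = 17/(2·√X)
At X = 34: dY/dX = √34/4, Y = 17·√34

Elasticity = (√34/4) · (34 / (17·√34)) = 1/2

Interpretation: for a small percentage change in X, the percentage change in Y is approximately 0.50 times as large.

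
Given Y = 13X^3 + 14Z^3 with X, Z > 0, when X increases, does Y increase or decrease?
Y increases

Taking the partial derivative:
∂Y/∂X = 39X^2

∂Y/∂X = 39X^2 > 0 (assuming positive values)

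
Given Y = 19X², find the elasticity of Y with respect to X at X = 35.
Elasticity = 2

Elasticity = (dY/dX) · (X/Y)

dY/dX = 38·X
At X = 35: dY/dX = 1330, Y = 23275

Elasticity = 1330 · (35 / 23275) = 2

Interpretation: for a small percentage change in X, the percentage change in Y is approximately 2.00 times as large.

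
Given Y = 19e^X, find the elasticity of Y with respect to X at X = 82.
Elasticity = 82

Elasticity = (dY/dX) · (X/Y)

dY/dX = 19·e^X
At X = 82: dY/dX = 19·e^82, Y = 19·e^82

Elasticity = (19·e^82) · (82 / (19·e^82)) = 82

Interpretation: for a small percentage change in X, the percentage change in Y is approximately 82.00 times as large.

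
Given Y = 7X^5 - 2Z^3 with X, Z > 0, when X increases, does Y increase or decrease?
Y increases

Taking the partial derivative:
∂Y/∂X = 35X^4

∂Y/∂X = 35X^4 > 0 (assuming positive values)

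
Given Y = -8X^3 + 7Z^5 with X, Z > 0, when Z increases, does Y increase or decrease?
Y increases

Taking the partial derivative:
∂Y/∂Z = 35Z^4

∂Y/∂Z = 35Z^4 > 0 (assuming positive values)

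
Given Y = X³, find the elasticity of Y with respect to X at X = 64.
Elasticity = 3

Elasticity = (dY/dX) · (X/Y)

dY/dX = 3·X²
At X = 64: dY/dX = 12288, Y = 262144

Elasticity = 12288 · (64 / 262144) = 3

Interpretation: for a small percentage change in X, the percentage change in Y is approximately 3.00 times as large.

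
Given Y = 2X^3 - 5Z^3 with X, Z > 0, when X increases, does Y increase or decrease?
Y increases

Taking the partial derivative:
∂Y/∂X = 6X^2

∂Y/∂X = 6X^2 > 0 (assuming positive values)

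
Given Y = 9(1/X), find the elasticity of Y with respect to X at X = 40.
Elasticity = -1

Elasticity = (dY/dX) · (X/Y)

dY/dX = -9/X²
At X = 40: dY/dX = -9/1600, Y = 9/40

Elasticity = (-9/1600) · (40 / (9/40)) = -1

Interpretation: for a small percentage change in X, the percentage change in Y is approximately -1.00 times as large.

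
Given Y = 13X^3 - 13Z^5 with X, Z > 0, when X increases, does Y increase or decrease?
Y increases

Taking the partial derivative:
∂Y/∂X = 39X^2

∂Y/∂X = 39X^2 > 0 (assuming positive values)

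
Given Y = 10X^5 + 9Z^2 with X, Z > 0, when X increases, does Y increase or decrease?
Y increases

Taking the partial derivative:
∂Y/∂X = 50X^4

∂Y/∂X = 50X^4 > 0 (assuming positive values)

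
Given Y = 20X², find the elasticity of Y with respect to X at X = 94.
Elasticity = 2

Elasticity = (dY/dX) · (X/Y)

dY/dX = 40·X
At X = 94: dY/dX = 3760, Y = 176720

Elasticity = 3760 · (94 / 176720) = 2

Interpretation: for a small percentage change in X, the percentage change in Y is approximately 2.00 times as large.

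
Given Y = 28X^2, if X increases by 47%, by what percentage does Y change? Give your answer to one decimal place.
116.1%

For Y = 28X^2:
If X → X(1 + 0.47)
Then Y → Y · (1 + 0.47)^2
     = Y · 2.1609

Percentage change = ((1 + 0.47)^2 − 1) × 100% ≈ 116.1%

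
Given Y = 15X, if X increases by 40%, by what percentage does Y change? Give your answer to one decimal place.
40.0%

For Y = 15X:
If X → X(1 + 0.4)
Then Y → Y · (1 + 0.4)^1
     = Y · 1.4000

Percentage change = ((1 + 0.4)^1 − 1) × 100% = 40.0%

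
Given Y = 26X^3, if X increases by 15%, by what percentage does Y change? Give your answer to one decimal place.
52.1%

For Y = 26X^3:
If X → X(1 + 0.15)
Then Y → Y · (1 + 0.15)^3
     ≈ Y · 1.5209

Percentage change = ((1 + 0.15)^3 − 1) × 100% ≈ 52.1%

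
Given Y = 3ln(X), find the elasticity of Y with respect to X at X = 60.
Elasticity = 1/ln(60) ≈ 0.2442

Elasticity = (dY/dX) · (X/Y)

dY/dX = 3/X
At X = 60: dY/dX = 1/20, Y = 3·ln(60)

Elasticity = (1/20) · (60 / (3·ln(60))) = 1/ln(60) ≈ 0.2442

Interpretation: for a small percentage change in X, the percentage change in Y is approximately 0.24 times as large.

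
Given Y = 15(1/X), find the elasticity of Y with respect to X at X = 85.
Elasticity = -1

Elasticity = (dY/dX) · (X/Y)

dY/dX = -15/X²
At X = 85: dY/dX = -3/1445, Y = 3/17

Elasticity = (-3/1445) · (85 / (3/17)) = -1

Interpretation: for a small percentage change in X, the percentage change in Y is approximately -1.00 times as large.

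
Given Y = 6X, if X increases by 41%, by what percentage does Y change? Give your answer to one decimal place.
41.0%

For Y = 6X:
If X → X(1 + 0.41)
Then Y → Y · (1 + 0.41)^1
     = Y · 1.4100

Percentage change = ((1 + 0.41)^1 − 1) × 100% = 41.0%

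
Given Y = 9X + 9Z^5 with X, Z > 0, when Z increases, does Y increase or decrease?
Y increases

Taking the partial derivative:
∂Y/∂Z = 45Z^4

∂Y/∂Z = 45Z^4 > 0 (assuming positive values)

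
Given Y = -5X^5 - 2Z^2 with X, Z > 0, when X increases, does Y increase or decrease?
Y decreases

Taking the partial derivative:
∂Y/∂X = -25X^4

∂Y/∂X = -25X^4 < 0 (assuming positive values)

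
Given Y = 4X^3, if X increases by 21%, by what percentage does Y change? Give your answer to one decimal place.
77.2%

For Y = 4X^3:
If X → X(1 + 0.21)
Then Y → Y · (1 + 0.21)^3
     ≈ Y · 1.7716

Percentage change = ((1 + 0.21)^3 − 1) × 100% ≈ 77.2%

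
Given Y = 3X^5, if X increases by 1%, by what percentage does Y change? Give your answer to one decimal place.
5.1%

For Y = 3X^5:
If X → X(1 + 0.01)
Then Y → Y · (1 + 0.01)^5
     ≈ Y · 1.0510

Percentage change = ((1 + 0.01)^5 − 1) × 100% ≈ 5.1%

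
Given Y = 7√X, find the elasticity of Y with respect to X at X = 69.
Elasticity = 1/2

Elasticity = (dY/dX) · (X/Y)

dY/dX = 7/(2·√X)
At X = 69: dY/dX = 7·√69/138, Y = 7·√69

Elasticity = (7·√69/138) · (69 / (7·√69)) = 1/2

Interpretation: for a small percentage change in X, the percentage change in Y is approximately 0.50 times as large.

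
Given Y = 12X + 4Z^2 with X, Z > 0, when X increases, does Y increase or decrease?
Y increases

Taking the partial derivative:
∂Y/∂X = 12

∂Y/∂X = 12 > 0 (assuming positive values)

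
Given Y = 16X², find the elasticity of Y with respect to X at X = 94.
Elasticity = 2

Elasticity = (dY/dX) · (X/Y)

dY/dX = 32·X
At X = 94: dY/dX = 3008, Y = 141376

Elasticity = 3008 · (94 / 141376) = 2

Interpretation: for a small percentage change in X, the percentage change in Y is approximately 2.00 times as large.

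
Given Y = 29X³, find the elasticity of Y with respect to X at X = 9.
Elasticity = 3

Elasticity = (dY/dX) · (X/Y)

dY/dX = 87·X²
At X = 9: dY/dX = 7047, Y = 21141

Elasticity = 7047 · (9 / 21141) = 3

Interpretation: for a small percentage change in X, the percentage change in Y is approximately 3.00 times as large.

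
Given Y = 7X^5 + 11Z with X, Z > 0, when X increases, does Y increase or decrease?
Y increases

Taking the partial derivative:
∂Y/∂X = 35X^4

∂Y/∂X = 35X^4 > 0 (assuming positive values)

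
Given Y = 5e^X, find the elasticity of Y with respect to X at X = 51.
Elasticity = 51

Elasticity = (dY/dX) · (X/Y)

dY/dX = 5·e^X
At X = 51: dY/dX = 5·e^51, Y = 5·e^51

Elasticity = (5·e^51) · (51 / (5·e^51)) = 51

Interpretation: for a small percentage change in X, the percentage change in Y is approximately 51.00 times as large.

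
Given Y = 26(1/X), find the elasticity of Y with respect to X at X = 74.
Elasticity = -1

Elasticity = (dY/dX) · (X/Y)

dY/dX = -26/X²
At X = 74: dY/dX = -13/2738, Y = 13/37

Elasticity = (-13/2738) · (74 / (13/37)) = -1

Interpretation: for a small percentage change in X, the percentage change in Y is approximately -1.00 times as large.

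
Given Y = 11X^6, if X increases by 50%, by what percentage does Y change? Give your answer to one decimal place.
1039.1%

For Y = 11X^6:
If X → X(1 + 0.5)
Then Y → Y · (1 + 0.5)^6
     ≈ Y · 11.3906

Percentage change = ((1 + 0.5)^6 − 1) × 100% ≈ 1039.1%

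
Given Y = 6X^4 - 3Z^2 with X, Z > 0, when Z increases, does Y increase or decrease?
Y decreases

Taking the partial derivative:
∂Y/∂Z = -6Z

∂Y/∂Z = -6Z < 0 (assuming positive values)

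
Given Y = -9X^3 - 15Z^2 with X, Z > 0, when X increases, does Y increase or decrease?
Y decreases

Taking the partial derivative:
∂Y/∂X = -27X^2

∂Y/∂X = -27X^2 < 0 (assuming positive values)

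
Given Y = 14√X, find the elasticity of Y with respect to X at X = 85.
Elasticity = 1/2

Elasticity = (dY/dX) · (X/Y)

dY/dX = 7/√X
At X = 85: dY/dX = 7·√85/85, Y = 14·√85

Elasticity = (7·√85/85) · (85 / (14·√85)) = 1/2

Interpretation: for a small percentage change in X, the percentage change in Y is approximately 0.50 times as large.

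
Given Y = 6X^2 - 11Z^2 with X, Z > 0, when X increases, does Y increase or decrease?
Y increases

Taking the partial derivative:
∂Y/∂X = 12X

∂Y/∂X = 12X > 0 (assuming positive values)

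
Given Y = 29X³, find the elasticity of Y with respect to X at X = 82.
Elasticity = 3

Elasticity = (dY/dX) · (X/Y)

dY/dX = 87·X²
At X = 82: dY/dX = 584988, Y = 15989672

Elasticity = 584988 · (82 / 15989672) = 3

Interpretation: for a small percentage change in X, the percentage change in Y is approximately 3.00 times as large.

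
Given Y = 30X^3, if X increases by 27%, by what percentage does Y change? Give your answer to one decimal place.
104.8%

For Y = 30X^3:
If X → X(1 + 0.27)
Then Y → Y · (1 + 0.27)^3
     ≈ Y · 2.0484

Percentage change = ((1 + 0.27)^3 − 1) × 100% ≈ 104.8%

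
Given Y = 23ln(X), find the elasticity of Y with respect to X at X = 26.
Elasticity = 1/ln(26) ≈ 0.3069

Elasticity = (dY/dX) · (X/Y)

dY/dX = 23/X
At X = 26: dY/dX = 23/26, Y = 23·ln(26)

Elasticity = (23/26) · (26 / (23·ln(26))) = 1/ln(26) ≈ 0.3069

Interpretation: for a small percentage change in X, the percentage change in Y is approximately 0.31 times as large.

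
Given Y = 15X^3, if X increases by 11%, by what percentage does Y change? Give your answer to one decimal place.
36.8%

For Y = 15X^3:
If X → X(1 + 0.11)
Then Y → Y · (1 + 0.11)^3
     ≈ Y · 1.3676

Percentage change = ((1 + 0.11)^3 − 1) × 100% ≈ 36.8%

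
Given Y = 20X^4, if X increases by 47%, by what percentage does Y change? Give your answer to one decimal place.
366.9%

For Y = 20X^4:
If X → X(1 + 0.47)
Then Y → Y · (1 + 0.47)^4
     ≈ Y · 4.6695

Percentage change = ((1 + 0.47)^4 − 1) × 100% ≈ 366.9%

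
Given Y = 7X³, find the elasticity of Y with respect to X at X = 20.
Elasticity = 3

Elasticity = (dY/dX) · (X/Y)

dY/dX = 21·X²
At X = 20: dY/dX = 8400, Y = 56000

Elasticity = 8400 · (20 / 56000) = 3

Interpretation: for a small percentage change in X, the percentage change in Y is approximately 3.00 times as large.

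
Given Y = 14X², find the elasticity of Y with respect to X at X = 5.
Elasticity = 2

Elasticity = (dY/dX) · (X/Y)

dY/dX = 28·X
At X = 5: dY/dX = 140, Y = 350

Elasticity = 140 · (5 / 350) = 2

Interpretation: for a small percentage change in X, the percentage change in Y is approximately 2.00 times as large.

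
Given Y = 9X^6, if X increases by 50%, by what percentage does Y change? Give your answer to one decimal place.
1039.1%

For Y = 9X^6:
If X → X(1 + 0.5)
Then Y → Y · (1 + 0.5)^6
     ≈ Y · 11.3906

Percentage change = ((1 + 0.5)^6 − 1) × 100% ≈ 1039.1%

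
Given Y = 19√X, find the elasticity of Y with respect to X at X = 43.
Elasticity = 1/2

Elasticity = (dY/dX) · (X/Y)

dY/dX = 19/(2·√X)
At X = 43: dY/dX = 19·√43/86, Y = 19·√43

Elasticity = (19·√43/86) · (43 / (19·√43)) = 1/2

Interpretation: for a small percentage change in X, the percentage change in Y is approximately 0.50 times as large.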